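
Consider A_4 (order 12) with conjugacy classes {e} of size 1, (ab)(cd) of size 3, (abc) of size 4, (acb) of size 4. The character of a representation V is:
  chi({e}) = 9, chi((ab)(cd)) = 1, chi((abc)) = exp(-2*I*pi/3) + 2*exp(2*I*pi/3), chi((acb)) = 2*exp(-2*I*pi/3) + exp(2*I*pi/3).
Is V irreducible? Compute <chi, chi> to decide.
Not irreducible (reducible): <chi, chi> = 9 > 1.

Reasoning: <chi, chi> = (1/|G|) sum_C |C| * |chi(C)|^2 = (1/12)[1*|9|^2 + 3*|1|^2 + 4*|exp(-2*I*pi/3) + 2*exp(2*I*pi/3)|^2 + 4*|2*exp(-2*I*pi/3) + exp(2*I*pi/3)|^2]
  = (1/12)[(81) + (3) + (12) + (12)] = 108/12 = 9.
(Exp terms are combined using exp(i*s)*conj(exp(i*t)) = exp(i*(s-t)), and sums of them are collapsed using the identity that for every m > 1 the m distinct m-th roots of unity sum to 0, e.g. 1 + exp(2*I*pi/3) + exp(-2*I*pi/3) = 0.)
A character is irreducible iff <chi, chi> = 1, so this representation is reducible.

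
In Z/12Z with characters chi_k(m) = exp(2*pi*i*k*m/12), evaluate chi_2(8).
chi_2(8) = zeta_12^16 = exp(2*I*pi/3)

Why: chi_2(8) = zeta_12^(2*8) = zeta_12^16. Since zeta_12^12 = 1, this equals zeta_12^4 = exp(2*pi*i*4/12) = exp(2*I*pi/3).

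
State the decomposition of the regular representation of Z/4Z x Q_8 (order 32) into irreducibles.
Each irreducible V_i of dimension d_i appears with multiplicity d_i, i.e. rho_reg = (direct sum over all irreducibles V_i) d_i V_i. The irreducible dimensions for Z/4Z x Q_8 are 1, 1, 1, 1, 1, 1, 1, 1, 1, 1, 1, 1, 1, 1, 1, 1, 2, 2, 2, 2: 16 irreducibles of dimension 1, each with multiplicity 1; 4 irreducibles of dimension 2, each with multiplicity 2. Total dimension 16*1*1 + 4*2*2 = 32 = |G|.

Details: General theorem: in the regular representation of a finite group G, each irreducible appears with multiplicity equal to its dimension. Check: dim(rho_reg) = sum d_i^2 = 1 + 1 + 1 + 1 + 1 + 1 + 1 + 1 + 1 + 1 + 1 + 1 + 1 + 1 + 1 + 1 + 4 + 4 + 4 + 4 = 32 = |G|.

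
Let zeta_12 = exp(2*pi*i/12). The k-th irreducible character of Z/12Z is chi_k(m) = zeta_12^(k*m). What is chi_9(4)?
chi_9(4) = zeta_12^36 = 1

Justification: chi_9(4) = zeta_12^(9*4) = zeta_12^36. Since zeta_12^12 = 1, this equals zeta_12^0 = exp(2*pi*i*0/12) = 1.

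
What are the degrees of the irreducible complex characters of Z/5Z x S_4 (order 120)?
Dimensions: 1, 1, 1, 1, 1, 1, 1, 1, 1, 1, 2, 2, 2, 2, 2, 3, 3, 3, 3, 3, 3, 3, 3, 3, 3

Derivation: There are 25 irreducibles (= number of conjugacy classes). Their dimensions d_i satisfy sum d_i^2 = |G| = 120: 1 + 1 + 1 + 1 + 1 + 1 + 1 + 1 + 1 + 1 + 4 + 4 + 4 + 4 + 4 + 9 + 9 + 9 + 9 + 9 + 9 + 9 + 9 + 9 + 9 = 120. (For the product with Z/5Z: each of the 5 1-dim characters of Z/5Z tensors with each irrep of S_4, giving 5 copies of each S_4-dimension.)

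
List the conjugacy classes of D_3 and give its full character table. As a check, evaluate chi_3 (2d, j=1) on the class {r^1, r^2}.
Conjugacy classes: {e} of size 1, {r^1, r^2} of size 2, {s, sr, ..., sr^2} of size 3.
Character table:
  irrep \ class              {e} (size 1)  {r^1, r^2} (size 2)  {s, sr, ..., sr^2} (size 3)
  chi_1 (triv)               1             1                    1                          
  chi_2 (sign: r->1, s->-1)  1             1                    -1                         
  chi_3 (2d, j=1)            2             -1                   0                          

Spot check: chi_3 (2d, j=1) on {r^1, r^2} = -1.

Proof sketch: D_3 has order 2*3 = 6 with 3 conjugacy classes, hence 3 irreducibles. Sum of squared dims 1 + 1 + 4 = 6 = |G|. Linear characters come from the abelianisation; the 2-dimensional irreps have character r^k -> 2*cos(2*pi*j*k/3), reflections -> 0.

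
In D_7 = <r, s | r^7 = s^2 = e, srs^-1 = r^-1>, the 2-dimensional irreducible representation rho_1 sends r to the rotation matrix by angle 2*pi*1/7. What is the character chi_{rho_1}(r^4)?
chi_{rho_1}(r^4) = 2*cos(2*pi*1*4/7) = -2*cos(pi/7)

Justification: rho_1(r^4) is rotation by angle 2*pi*1*4/7, whose trace is 2*cos(2*pi*1*4/7) = -2*cos(pi/7).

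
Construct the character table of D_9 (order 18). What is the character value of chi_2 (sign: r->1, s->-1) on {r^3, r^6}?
Conjugacy classes: {e} of size 1, {r^1, r^8} of size 2, {r^2, r^7} of size 2, {r^3, r^6} of size 2, {r^4, r^5} of size 2, {s, sr, ..., sr^8} of size 9.
Character table:
  irrep \ class              {e} (size 1)  {r^1, r^8} (size 2)  {r^2, r^7} (size 2)  {r^3, r^6} (size 2)  {r^4, r^5} (size 2)  {s, sr, ..., sr^8} (size 9)
  chi_1 (triv)               1             1                    1                    1                    1                    1                          
  chi_2 (sign: r->1, s->-1)  1             1                    1                    1                    1                    -1                         
  chi_3 (2d, j=1)            2             2*cos(2*pi/9)        2*cos(4*pi/9)        -1                   -2*cos(pi/9)         0                          
  chi_4 (2d, j=2)            2             2*cos(4*pi/9)        -2*cos(pi/9)         -1                   2*cos(2*pi/9)        0                          
  chi_5 (2d, j=3)            2             -1                   -1                   2                    -1                   0                          
  chi_6 (2d, j=4)            2             -2*cos(pi/9)         2*cos(2*pi/9)        -1                   2*cos(4*pi/9)        0                          

Spot check: chi_2 (sign: r->1, s->-1) on {r^3, r^6} = 1.

Why: D_9 has order 2*9 = 18 with 6 conjugacy classes, hence 6 irreducibles. Sum of squared dims 1 + 1 + 4 + 4 + 4 + 4 = 18 = |G|. Linear characters come from the abelianisation; the 2-dimensional irreps have character r^k -> 2*cos(2*pi*j*k/9), reflections -> 0.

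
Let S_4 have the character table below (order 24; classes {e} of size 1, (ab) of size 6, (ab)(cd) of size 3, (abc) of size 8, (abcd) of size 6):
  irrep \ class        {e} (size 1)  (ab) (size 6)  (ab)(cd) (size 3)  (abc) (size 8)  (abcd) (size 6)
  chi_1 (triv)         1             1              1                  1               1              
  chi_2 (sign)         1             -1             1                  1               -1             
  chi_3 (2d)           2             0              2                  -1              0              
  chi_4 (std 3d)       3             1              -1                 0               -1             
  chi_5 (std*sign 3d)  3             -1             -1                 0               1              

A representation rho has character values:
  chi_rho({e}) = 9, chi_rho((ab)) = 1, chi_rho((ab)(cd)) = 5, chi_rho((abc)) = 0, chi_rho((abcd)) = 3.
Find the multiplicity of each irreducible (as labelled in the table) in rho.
Multiplicities: chi_1: 2, chi_2: 0, chi_3: 2, chi_4: 0, chi_5: 1.

Derivation: Use <chi_rho, chi> = (1/|G|) sum_C |C| * chi_rho(C) * conj(chi(C)) with |G| = 24 for each irreducible chi in the table:
  <chi_rho, chi_1> = (1/24)[1*(9)*conj(1) + 6*(1)*conj(1) + 3*(5)*conj(1) + 8*(0)*conj(1) + 6*(3)*conj(1)]
      = (1/24)[(9) + (6) + (15) + (0) + (18)] = 48/24 = 2
  <chi_rho, chi_2> = (1/24)[1*(9)*conj(1) + 6*(1)*conj(-1) + 3*(5)*conj(1) + 8*(0)*conj(1) + 6*(3)*conj(-1)]
      = (1/24)[(9) + (-6) + (15) + (0) + (-18)] = 0/24 = 0
  <chi_rho, chi_3> = (1/24)[1*(9)*conj(2) + 6*(1)*conj(0) + 3*(5)*conj(2) + 8*(0)*conj(-1) + 6*(3)*conj(0)]
      = (1/24)[(18) + (0) + (30) + (0) + (0)] = 48/24 = 2
  <chi_rho, chi_4> = (1/24)[1*(9)*conj(3) + 6*(1)*conj(1) + 3*(5)*conj(-1) + 8*(0)*conj(0) + 6*(3)*conj(-1)]
      = (1/24)[(27) + (6) + (-15) + (0) + (-18)] = 0/24 = 0
  <chi_rho, chi_5> = (1/24)[1*(9)*conj(3) + 6*(1)*conj(-1) + 3*(5)*conj(-1) + 8*(0)*conj(0) + 6*(3)*conj(1)]
      = (1/24)[(27) + (-6) + (-15) + (0) + (18)] = 24/24 = 1
Dimension check: dim(rho) = sum (mult * dim) = 2*1 + 0*1 + 2*2 + 0*3 + 1*3 = 9 = chi_rho(e) = 9.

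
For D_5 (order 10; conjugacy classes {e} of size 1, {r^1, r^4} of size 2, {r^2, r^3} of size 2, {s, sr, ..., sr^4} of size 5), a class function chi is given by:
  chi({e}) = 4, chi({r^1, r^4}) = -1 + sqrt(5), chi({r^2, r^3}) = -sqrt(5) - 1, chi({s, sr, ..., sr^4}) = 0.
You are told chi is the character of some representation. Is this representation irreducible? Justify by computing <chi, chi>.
Not irreducible (reducible): <chi, chi> = 4 > 1.

Argument: <chi, chi> = (1/|G|) sum_C |C| * |chi(C)|^2 = (1/10)[1*|4|^2 + 2*|-1 + sqrt(5)|^2 + 2*|-sqrt(5) - 1|^2 + 5*|0|^2]
  = (1/10)[(16) + (12 - 4*sqrt(5)) + (4*sqrt(5) + 12) + (0)] = 40/10 = 4.
A character is irreducible iff <chi, chi> = 1, so this representation is reducible.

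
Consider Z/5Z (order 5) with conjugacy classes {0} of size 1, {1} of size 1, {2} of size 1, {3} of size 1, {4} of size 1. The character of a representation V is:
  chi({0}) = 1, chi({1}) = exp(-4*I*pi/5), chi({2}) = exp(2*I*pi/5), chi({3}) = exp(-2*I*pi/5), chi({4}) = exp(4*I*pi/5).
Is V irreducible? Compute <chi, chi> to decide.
Irreducible: <chi, chi> = 1.

Argument: <chi, chi> = (1/|G|) sum_C |C| * |chi(C)|^2 = (1/5)[1*|1|^2 + 1*|exp(-4*I*pi/5)|^2 + 1*|exp(2*I*pi/5)|^2 + 1*|exp(-2*I*pi/5)|^2 + 1*|exp(4*I*pi/5)|^2]
  = (1/5)[(1) + (1) + (1) + (1) + (1)] = 5/5 = 1.
(Exp terms are combined using exp(i*s)*conj(exp(i*t)) = exp(i*(s-t)), and sums of them are collapsed using the identity that for every m > 1 the m distinct m-th roots of unity sum to 0, e.g. 1 + exp(2*I*pi/3) + exp(-2*I*pi/3) = 0.)
A character is irreducible iff <chi, chi> = 1, so this representation is irreducible.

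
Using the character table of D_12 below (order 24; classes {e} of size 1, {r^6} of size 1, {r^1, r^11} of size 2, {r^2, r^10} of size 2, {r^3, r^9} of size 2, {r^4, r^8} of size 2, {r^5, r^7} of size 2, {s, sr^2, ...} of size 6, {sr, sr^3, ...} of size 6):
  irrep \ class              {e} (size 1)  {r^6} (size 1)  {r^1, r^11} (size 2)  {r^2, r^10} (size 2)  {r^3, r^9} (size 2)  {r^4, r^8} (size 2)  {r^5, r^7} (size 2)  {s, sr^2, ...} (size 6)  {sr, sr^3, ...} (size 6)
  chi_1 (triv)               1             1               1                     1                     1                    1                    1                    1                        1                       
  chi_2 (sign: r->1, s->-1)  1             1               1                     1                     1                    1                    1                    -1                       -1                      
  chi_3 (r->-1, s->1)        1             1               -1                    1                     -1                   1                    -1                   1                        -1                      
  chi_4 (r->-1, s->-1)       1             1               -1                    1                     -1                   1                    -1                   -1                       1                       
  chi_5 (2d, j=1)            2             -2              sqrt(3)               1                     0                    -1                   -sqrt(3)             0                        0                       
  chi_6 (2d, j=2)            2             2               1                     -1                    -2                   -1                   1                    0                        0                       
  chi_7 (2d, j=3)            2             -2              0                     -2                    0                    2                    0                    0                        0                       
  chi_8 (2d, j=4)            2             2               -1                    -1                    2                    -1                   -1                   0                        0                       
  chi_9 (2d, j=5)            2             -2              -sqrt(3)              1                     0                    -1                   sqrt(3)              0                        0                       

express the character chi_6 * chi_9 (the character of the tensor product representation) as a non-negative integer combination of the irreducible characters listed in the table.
chi_6 tensor chi_9 = chi_7 + chi_9 (all other irreducibles have multiplicity 0).

Justification: The character of a tensor product is the pointwise product (chi_6 * chi_9)(C) = chi_6(C) * chi_9(C):
  {e}: (2)*(2), {r^6}: (2)*(-2), {r^1, r^11}: (1)*(-sqrt(3)), {r^2, r^10}: (-1)*(1), {r^3, r^9}: (-2)*(0), {r^4, r^8}: (-1)*(-1), {r^5, r^7}: (1)*(sqrt(3)), {s, sr^2, ...}: (0)*(0), {sr, sr^3, ...}: (0)*(0)
so (chi_6 * chi_9) takes values
  {e} -> 4, {r^6} -> -4, {r^1, r^11} -> -sqrt(3), {r^2, r^10} -> -1, {r^3, r^9} -> 0, {r^4, r^8} -> 1, {r^5, r^7} -> sqrt(3), {s, sr^2, ...} -> 0, {sr, sr^3, ...} -> 0.
Now take the inner product of this character with each irreducible chi from the table, <chi_6*chi_9, chi> = (1/24) sum_C |C| (chi_6*chi_9)(C) conj(chi(C)):
  <chi_6*chi_9, chi_1> = (1/24)[1*(4)*conj(1) + 1*(-4)*conj(1) + 2*(-sqrt(3))*conj(1) + 2*(-1)*conj(1) + 2*(0)*conj(1) + 2*(1)*conj(1) + 2*(sqrt(3))*conj(1) + 6*(0)*conj(1) + 6*(0)*conj(1)]
      = (1/24)[(4) + (-4) + (-2*sqrt(3)) + (-2) + (0) + (2) + (2*sqrt(3)) + (0) + (0)] = 0/24 = 0
  <chi_6*chi_9, chi_2> = (1/24)[1*(4)*conj(1) + 1*(-4)*conj(1) + 2*(-sqrt(3))*conj(1) + 2*(-1)*conj(1) + 2*(0)*conj(1) + 2*(1)*conj(1) + 2*(sqrt(3))*conj(1) + 6*(0)*conj(-1) + 6*(0)*conj(-1)]
      = (1/24)[(4) + (-4) + (-2*sqrt(3)) + (-2) + (0) + (2) + (2*sqrt(3)) + (0) + (0)] = 0/24 = 0
  <chi_6*chi_9, chi_3> = (1/24)[1*(4)*conj(1) + 1*(-4)*conj(1) + 2*(-sqrt(3))*conj(-1) + 2*(-1)*conj(1) + 2*(0)*conj(-1) + 2*(1)*conj(1) + 2*(sqrt(3))*conj(-1) + 6*(0)*conj(1) + 6*(0)*conj(-1)]
      = (1/24)[(4) + (-4) + (2*sqrt(3)) + (-2) + (0) + (2) + (-2*sqrt(3)) + (0) + (0)] = 0/24 = 0
  <chi_6*chi_9, chi_4> = (1/24)[1*(4)*conj(1) + 1*(-4)*conj(1) + 2*(-sqrt(3))*conj(-1) + 2*(-1)*conj(1) + 2*(0)*conj(-1) + 2*(1)*conj(1) + 2*(sqrt(3))*conj(-1) + 6*(0)*conj(-1) + 6*(0)*conj(1)]
      = (1/24)[(4) + (-4) + (2*sqrt(3)) + (-2) + (0) + (2) + (-2*sqrt(3)) + (0) + (0)] = 0/24 = 0
  <chi_6*chi_9, chi_5> = (1/24)[1*(4)*conj(2) + 1*(-4)*conj(-2) + 2*(-sqrt(3))*conj(sqrt(3)) + 2*(-1)*conj(1) + 2*(0)*conj(0) + 2*(1)*conj(-1) + 2*(sqrt(3))*conj(-sqrt(3)) + 6*(0)*conj(0) + 6*(0)*conj(0)]
      = (1/24)[(8) + (8) + (-6) + (-2) + (0) + (-2) + (-6) + (0) + (0)] = 0/24 = 0
  <chi_6*chi_9, chi_6> = (1/24)[1*(4)*conj(2) + 1*(-4)*conj(2) + 2*(-sqrt(3))*conj(1) + 2*(-1)*conj(-1) + 2*(0)*conj(-2) + 2*(1)*conj(-1) + 2*(sqrt(3))*conj(1) + 6*(0)*conj(0) + 6*(0)*conj(0)]
      = (1/24)[(8) + (-8) + (-2*sqrt(3)) + (2) + (0) + (-2) + (2*sqrt(3)) + (0) + (0)] = 0/24 = 0
  <chi_6*chi_9, chi_7> = (1/24)[1*(4)*conj(2) + 1*(-4)*conj(-2) + 2*(-sqrt(3))*conj(0) + 2*(-1)*conj(-2) + 2*(0)*conj(0) + 2*(1)*conj(2) + 2*(sqrt(3))*conj(0) + 6*(0)*conj(0) + 6*(0)*conj(0)]
      = (1/24)[(8) + (8) + (0) + (4) + (0) + (4) + (0) + (0) + (0)] = 24/24 = 1
  <chi_6*chi_9, chi_8> = (1/24)[1*(4)*conj(2) + 1*(-4)*conj(2) + 2*(-sqrt(3))*conj(-1) + 2*(-1)*conj(-1) + 2*(0)*conj(2) + 2*(1)*conj(-1) + 2*(sqrt(3))*conj(-1) + 6*(0)*conj(0) + 6*(0)*conj(0)]
      = (1/24)[(8) + (-8) + (2*sqrt(3)) + (2) + (0) + (-2) + (-2*sqrt(3)) + (0) + (0)] = 0/24 = 0
  <chi_6*chi_9, chi_9> = (1/24)[1*(4)*conj(2) + 1*(-4)*conj(-2) + 2*(-sqrt(3))*conj(-sqrt(3)) + 2*(-1)*conj(1) + 2*(0)*conj(0) + 2*(1)*conj(-1) + 2*(sqrt(3))*conj(sqrt(3)) + 6*(0)*conj(0) + 6*(0)*conj(0)]
      = (1/24)[(8) + (8) + (6) + (-2) + (0) + (-2) + (6) + (0) + (0)] = 24/24 = 1
Hence the multiplicities are chi_7: 1, chi_9: 1. Dimension check: dim(chi_6)*dim(chi_9) = 2*2 = 4 and sum (mult * dim) = 1*2 + 1*2 = 4.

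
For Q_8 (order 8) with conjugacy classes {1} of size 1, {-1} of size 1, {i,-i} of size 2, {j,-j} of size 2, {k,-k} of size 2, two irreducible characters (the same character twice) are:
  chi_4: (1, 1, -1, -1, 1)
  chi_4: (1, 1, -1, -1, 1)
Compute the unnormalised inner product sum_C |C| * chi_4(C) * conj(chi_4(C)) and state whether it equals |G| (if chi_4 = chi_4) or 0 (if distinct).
Sum = 8 = |G| = 8; so <chi_4, chi_4> = 1 (norm-1 confirms irreducibility).

Details: Compute term by term over conjugacy classes (|C| * chi_4(C) * conj(chi_4(C))):
  1*(1)*conj(1) + 1*(1)*conj(1) + 2*(-1)*conj(-1) + 2*(-1)*conj(-1) + 2*(1)*conj(1)
  = (1) + (1) + (2) + (2) + (2)
  = 8.
Dividing by |G| = 8 gives 8/8 = 1, matching the row-orthogonality relation <chi_4, chi_4> = [chi_4 = chi_4].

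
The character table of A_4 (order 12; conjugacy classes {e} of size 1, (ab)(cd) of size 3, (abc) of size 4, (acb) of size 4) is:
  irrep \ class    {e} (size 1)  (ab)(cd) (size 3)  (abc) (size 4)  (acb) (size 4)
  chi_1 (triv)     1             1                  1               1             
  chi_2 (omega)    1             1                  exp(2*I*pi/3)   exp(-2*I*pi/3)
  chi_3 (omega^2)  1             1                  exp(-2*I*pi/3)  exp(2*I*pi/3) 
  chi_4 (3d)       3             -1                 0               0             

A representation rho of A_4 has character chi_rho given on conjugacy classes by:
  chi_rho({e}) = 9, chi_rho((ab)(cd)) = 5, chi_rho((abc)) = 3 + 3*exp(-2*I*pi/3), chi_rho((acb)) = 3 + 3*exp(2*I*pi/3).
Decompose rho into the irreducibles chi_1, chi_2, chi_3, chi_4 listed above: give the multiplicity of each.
Multiplicities: chi_1: 3, chi_2: 0, chi_3: 3, chi_4: 1.

Working: Use <chi_rho, chi> = (1/|G|) sum_C |C| * chi_rho(C) * conj(chi(C)) with |G| = 12 for each irreducible chi in the table:
  <chi_rho, chi_1> = (1/12)[1*(9)*conj(1) + 3*(5)*conj(1) + 4*(3 + 3*exp(-2*I*pi/3))*conj(1) + 4*(3 + 3*exp(2*I*pi/3))*conj(1)]
      = (1/12)[(9) + (15) + (12 + 12*exp(-2*I*pi/3)) + (12 + 12*exp(2*I*pi/3))] = 36/12 = 3
  <chi_rho, chi_2> = (1/12)[1*(9)*conj(1) + 3*(5)*conj(1) + 4*(3 + 3*exp(-2*I*pi/3))*conj(exp(2*I*pi/3)) + 4*(3 + 3*exp(2*I*pi/3))*conj(exp(-2*I*pi/3))]
      = (1/12)[(9) + (15) + (-12) + (-12)] = 0/12 = 0
  <chi_rho, chi_3> = (1/12)[1*(9)*conj(1) + 3*(5)*conj(1) + 4*(3 + 3*exp(-2*I*pi/3))*conj(exp(-2*I*pi/3)) + 4*(3 + 3*exp(2*I*pi/3))*conj(exp(2*I*pi/3))]
      = (1/12)[(9) + (15) + (12 + 12*exp(2*I*pi/3)) + (12 + 12*exp(-2*I*pi/3))] = 36/12 = 3
  <chi_rho, chi_4> = (1/12)[1*(9)*conj(3) + 3*(5)*conj(-1) + 4*(3 + 3*exp(-2*I*pi/3))*conj(0) + 4*(3 + 3*exp(2*I*pi/3))*conj(0)]
      = (1/12)[(27) + (-15) + (0) + (0)] = 12/12 = 1
(Exp terms are combined using exp(i*s)*conj(exp(i*t)) = exp(i*(s-t)), and sums of them are collapsed using the identity that for every m > 1 the m distinct m-th roots of unity sum to 0, e.g. 1 + exp(2*I*pi/3) + exp(-2*I*pi/3) = 0.)
Dimension check: dim(rho) = sum (mult * dim) = 3*1 + 0*1 + 3*1 + 1*3 = 9 = chi_rho(e) = 9.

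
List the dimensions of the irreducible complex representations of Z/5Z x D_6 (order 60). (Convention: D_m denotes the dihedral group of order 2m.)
Dimensions: 1, 1, 1, 1, 1, 1, 1, 1, 1, 1, 1, 1, 1, 1, 1, 1, 1, 1, 1, 1, 2, 2, 2, 2, 2, 2, 2, 2, 2, 2

Solution. There are 30 irreducibles (= number of conjugacy classes). Their dimensions d_i satisfy sum d_i^2 = |G| = 60: 1 + 1 + 1 + 1 + 1 + 1 + 1 + 1 + 1 + 1 + 1 + 1 + 1 + 1 + 1 + 1 + 1 + 1 + 1 + 1 + 4 + 4 + 4 + 4 + 4 + 4 + 4 + 4 + 4 + 4 = 60. (For the product with Z/5Z: each of the 5 1-dim characters of Z/5Z tensors with each irrep of D_6, giving 5 copies of each D_6-dimension.)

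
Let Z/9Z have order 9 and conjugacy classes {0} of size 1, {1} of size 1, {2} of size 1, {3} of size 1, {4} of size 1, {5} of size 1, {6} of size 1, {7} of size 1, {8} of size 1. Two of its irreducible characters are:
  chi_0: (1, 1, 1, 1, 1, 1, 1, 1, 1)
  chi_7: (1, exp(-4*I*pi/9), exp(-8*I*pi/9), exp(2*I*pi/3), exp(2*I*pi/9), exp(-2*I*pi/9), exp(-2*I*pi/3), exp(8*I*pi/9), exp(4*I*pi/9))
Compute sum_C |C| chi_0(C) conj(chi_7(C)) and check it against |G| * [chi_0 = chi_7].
Sum = 0; so <chi_0, chi_7> = 0 (distinct irreducibles are orthogonal).

Proof sketch: Compute term by term over conjugacy classes (|C| * chi_0(C) * conj(chi_7(C))):
  1*(1)*conj(1) + 1*(1)*conj(exp(-4*I*pi/9)) + 1*(1)*conj(exp(-8*I*pi/9)) + 1*(1)*conj(exp(2*I*pi/3)) + 1*(1)*conj(exp(2*I*pi/9)) + 1*(1)*conj(exp(-2*I*pi/9)) + 1*(1)*conj(exp(-2*I*pi/3)) + 1*(1)*conj(exp(8*I*pi/9)) + 1*(1)*conj(exp(4*I*pi/9))
  = (1) + (exp(4*I*pi/9)) + (exp(8*I*pi/9)) + (exp(-2*I*pi/3)) + (exp(-2*I*pi/9)) + (exp(2*I*pi/9)) + (exp(2*I*pi/3)) + (exp(-8*I*pi/9)) + (exp(-4*I*pi/9))
  = 0.
(Exp terms are combined using exp(i*s)*conj(exp(i*t)) = exp(i*(s-t)), and sums of them are collapsed using the identity that for every m > 1 the m distinct m-th roots of unity sum to 0, e.g. 1 + exp(2*I*pi/3) + exp(-2*I*pi/3) = 0.)
Dividing by |G| = 9 gives 0/9 = 0, matching the row-orthogonality relation <chi_0, chi_7> = [chi_0 = chi_7].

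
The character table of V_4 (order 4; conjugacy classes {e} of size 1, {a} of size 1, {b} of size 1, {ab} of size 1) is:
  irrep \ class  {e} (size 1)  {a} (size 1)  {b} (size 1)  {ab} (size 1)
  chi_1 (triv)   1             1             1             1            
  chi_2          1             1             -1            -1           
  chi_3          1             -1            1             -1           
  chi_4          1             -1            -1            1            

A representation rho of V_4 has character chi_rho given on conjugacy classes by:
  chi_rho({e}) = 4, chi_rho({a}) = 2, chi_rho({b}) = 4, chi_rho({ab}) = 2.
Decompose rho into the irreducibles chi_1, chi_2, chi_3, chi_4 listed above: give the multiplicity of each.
Multiplicities: chi_1: 3, chi_2: 0, chi_3: 1, chi_4: 0.

Justification: Use <chi_rho, chi> = (1/|G|) sum_C |C| * chi_rho(C) * conj(chi(C)) with |G| = 4 for each irreducible chi in the table:
  <chi_rho, chi_1> = (1/4)[1*(4)*conj(1) + 1*(2)*conj(1) + 1*(4)*conj(1) + 1*(2)*conj(1)]
      = (1/4)[(4) + (2) + (4) + (2)] = 12/4 = 3
  <chi_rho, chi_2> = (1/4)[1*(4)*conj(1) + 1*(2)*conj(1) + 1*(4)*conj(-1) + 1*(2)*conj(-1)]
      = (1/4)[(4) + (2) + (-4) + (-2)] = 0/4 = 0
  <chi_rho, chi_3> = (1/4)[1*(4)*conj(1) + 1*(2)*conj(-1) + 1*(4)*conj(1) + 1*(2)*conj(-1)]
      = (1/4)[(4) + (-2) + (4) + (-2)] = 4/4 = 1
  <chi_rho, chi_4> = (1/4)[1*(4)*conj(1) + 1*(2)*conj(-1) + 1*(4)*conj(-1) + 1*(2)*conj(1)]
      = (1/4)[(4) + (-2) + (-4) + (2)] = 0/4 = 0
Dimension check: dim(rho) = sum (mult * dim) = 3*1 + 0*1 + 1*1 + 0*1 = 4 = chi_rho(e) = 4.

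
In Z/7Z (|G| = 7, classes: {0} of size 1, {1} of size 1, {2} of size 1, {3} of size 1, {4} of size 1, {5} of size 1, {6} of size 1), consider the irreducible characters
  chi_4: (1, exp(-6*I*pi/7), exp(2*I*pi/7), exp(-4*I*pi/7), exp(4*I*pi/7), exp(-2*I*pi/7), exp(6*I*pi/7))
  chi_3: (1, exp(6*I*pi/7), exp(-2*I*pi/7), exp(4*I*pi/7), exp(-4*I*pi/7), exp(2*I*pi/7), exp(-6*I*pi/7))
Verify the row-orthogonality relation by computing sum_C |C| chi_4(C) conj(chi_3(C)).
Sum = 0; so <chi_4, chi_3> = 0 (distinct irreducibles are orthogonal).

Proof sketch: Compute term by term over conjugacy classes (|C| * chi_4(C) * conj(chi_3(C))):
  1*(1)*conj(1) + 1*(exp(-6*I*pi/7))*conj(exp(6*I*pi/7)) + 1*(exp(2*I*pi/7))*conj(exp(-2*I*pi/7)) + 1*(exp(-4*I*pi/7))*conj(exp(4*I*pi/7)) + 1*(exp(4*I*pi/7))*conj(exp(-4*I*pi/7)) + 1*(exp(-2*I*pi/7))*conj(exp(2*I*pi/7)) + 1*(exp(6*I*pi/7))*conj(exp(-6*I*pi/7))
  = (1) + (exp(2*I*pi/7)) + (exp(4*I*pi/7)) + (exp(6*I*pi/7)) + (exp(-6*I*pi/7)) + (exp(-4*I*pi/7)) + (exp(-2*I*pi/7))
  = 0.
(Exp terms are combined using exp(i*s)*conj(exp(i*t)) = exp(i*(s-t)), and sums of them are collapsed using the identity that for every m > 1 the m distinct m-th roots of unity sum to 0, e.g. 1 + exp(2*I*pi/3) + exp(-2*I*pi/3) = 0.)
Dividing by |G| = 7 gives 0/7 = 0, matching the row-orthogonality relation <chi_4, chi_3> = [chi_4 = chi_3].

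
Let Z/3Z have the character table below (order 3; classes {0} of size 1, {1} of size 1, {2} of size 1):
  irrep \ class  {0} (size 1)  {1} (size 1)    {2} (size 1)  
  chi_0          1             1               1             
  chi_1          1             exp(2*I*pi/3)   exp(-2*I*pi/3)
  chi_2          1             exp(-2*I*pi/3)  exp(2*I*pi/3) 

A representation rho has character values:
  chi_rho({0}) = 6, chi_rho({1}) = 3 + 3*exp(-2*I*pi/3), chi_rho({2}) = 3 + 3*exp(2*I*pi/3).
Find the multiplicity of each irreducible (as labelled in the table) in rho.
Multiplicities: chi_0: 3, chi_1: 0, chi_2: 3.

Derivation: Use <chi_rho, chi> = (1/|G|) sum_C |C| * chi_rho(C) * conj(chi(C)) with |G| = 3 for each irreducible chi in the table:
  <chi_rho, chi_0> = (1/3)[1*(6)*conj(1) + 1*(3 + 3*exp(-2*I*pi/3))*conj(1) + 1*(3 + 3*exp(2*I*pi/3))*conj(1)]
      = (1/3)[(6) + (3 + 3*exp(-2*I*pi/3)) + (3 + 3*exp(2*I*pi/3))] = 9/3 = 3
  <chi_rho, chi_1> = (1/3)[1*(6)*conj(1) + 1*(3 + 3*exp(-2*I*pi/3))*conj(exp(2*I*pi/3)) + 1*(3 + 3*exp(2*I*pi/3))*conj(exp(-2*I*pi/3))]
      = (1/3)[(6) + (-3) + (-3)] = 0/3 = 0
  <chi_rho, chi_2> = (1/3)[1*(6)*conj(1) + 1*(3 + 3*exp(-2*I*pi/3))*conj(exp(-2*I*pi/3)) + 1*(3 + 3*exp(2*I*pi/3))*conj(exp(2*I*pi/3))]
      = (1/3)[(6) + (3 + 3*exp(2*I*pi/3)) + (3 + 3*exp(-2*I*pi/3))] = 9/3 = 3
(Exp terms are combined using exp(i*s)*conj(exp(i*t)) = exp(i*(s-t)), and sums of them are collapsed using the identity that for every m > 1 the m distinct m-th roots of unity sum to 0, e.g. 1 + exp(2*I*pi/3) + exp(-2*I*pi/3) = 0.)
Dimension check: dim(rho) = sum (mult * dim) = 3*1 + 0*1 + 3*1 = 6 = chi_rho(e) = 6.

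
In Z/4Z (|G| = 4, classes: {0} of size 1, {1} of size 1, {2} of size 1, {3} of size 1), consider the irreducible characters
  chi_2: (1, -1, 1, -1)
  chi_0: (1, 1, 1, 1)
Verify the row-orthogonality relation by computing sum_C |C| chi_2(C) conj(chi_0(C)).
Sum = 0; so <chi_2, chi_0> = 0 (distinct irreducibles are orthogonal).

Justification: Compute term by term over conjugacy classes (|C| * chi_2(C) * conj(chi_0(C))):
  1*(1)*conj(1) + 1*(-1)*conj(1) + 1*(1)*conj(1) + 1*(-1)*conj(1)
  = (1) + (-1) + (1) + (-1)
  = 0.
(Exp terms are combined using exp(i*s)*conj(exp(i*t)) = exp(i*(s-t)), and sums of them are collapsed using the identity that for every m > 1 the m distinct m-th roots of unity sum to 0, e.g. 1 + exp(2*I*pi/3) + exp(-2*I*pi/3) = 0.)
Dividing by |G| = 4 gives 0/4 = 0, matching the row-orthogonality relation <chi_2, chi_0> = [chi_2 = chi_0].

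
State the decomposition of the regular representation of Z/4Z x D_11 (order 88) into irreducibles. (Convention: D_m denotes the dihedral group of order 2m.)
Each irreducible V_i of dimension d_i appears with multiplicity d_i, i.e. rho_reg = (direct sum over all irreducibles V_i) d_i V_i. The irreducible dimensions for Z/4Z x D_11 are 1, 1, 1, 1, 1, 1, 1, 1, 2, 2, 2, 2, 2, 2, 2, 2, 2, 2, 2, 2, 2, 2, 2, 2, 2, 2, 2, 2: 8 irreducibles of dimension 1, each with multiplicity 1; 20 irreducibles of dimension 2, each with multiplicity 2. Total dimension 8*1*1 + 20*2*2 = 88 = |G|.

Proof sketch: General theorem: in the regular representation of a finite group G, each irreducible appears with multiplicity equal to its dimension. Check: dim(rho_reg) = sum d_i^2 = 1 + 1 + 1 + 1 + 1 + 1 + 1 + 1 + 4 + 4 + 4 + 4 + 4 + 4 + 4 + 4 + 4 + 4 + 4 + 4 + 4 + 4 + 4 + 4 + 4 + 4 + 4 + 4 = 88 = |G|.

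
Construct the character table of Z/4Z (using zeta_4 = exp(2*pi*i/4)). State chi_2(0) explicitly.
Character table of Z/4Z (irreps indexed chi_0,...,chi_3 with chi_k(m) = zeta_4^(k*m), zeta_4 = exp(2*pi*i/4)):
  irrep \ class  {0} (size 1)  {1} (size 1)  {2} (size 1)  {3} (size 1)
  chi_0          1             1             1             1           
  chi_1          1             I             -1            -I          
  chi_2          1             -1            1             -1          
  chi_3          1             -I            -1            I           

Spot check: chi_2(0) = zeta_4^(2*0) = zeta_4^0 = 1.

Derivation: Z/4Z is abelian, so all 4 irreducible complex representations are 1-dimensional. They are given by chi_k(m) = zeta_4^(k*m) for k = 0,...,3. Row orthogonality: sum_m chi_k(m) conj(chi_l(m)) = 4 * [k = l].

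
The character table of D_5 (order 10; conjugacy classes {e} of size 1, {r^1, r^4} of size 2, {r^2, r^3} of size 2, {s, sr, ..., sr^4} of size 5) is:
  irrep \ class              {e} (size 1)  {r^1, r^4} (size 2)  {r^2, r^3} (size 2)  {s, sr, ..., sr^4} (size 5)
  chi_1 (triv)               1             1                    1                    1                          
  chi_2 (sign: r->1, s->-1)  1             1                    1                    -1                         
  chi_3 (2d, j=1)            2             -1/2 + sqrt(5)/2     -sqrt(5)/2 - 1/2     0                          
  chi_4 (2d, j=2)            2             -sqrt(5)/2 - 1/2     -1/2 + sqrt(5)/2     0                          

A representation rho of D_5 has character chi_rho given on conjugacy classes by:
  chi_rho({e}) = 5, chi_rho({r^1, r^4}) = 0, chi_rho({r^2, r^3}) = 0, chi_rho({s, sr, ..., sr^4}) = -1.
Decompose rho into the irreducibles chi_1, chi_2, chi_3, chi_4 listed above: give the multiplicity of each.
Multiplicities: chi_1: 0, chi_2: 1, chi_3: 1, chi_4: 1.

Explanation: Use <chi_rho, chi> = (1/|G|) sum_C |C| * chi_rho(C) * conj(chi(C)) with |G| = 10 for each irreducible chi in the table:
  <chi_rho, chi_1> = (1/10)[1*(5)*conj(1) + 2*(0)*conj(1) + 2*(0)*conj(1) + 5*(-1)*conj(1)]
      = (1/10)[(5) + (0) + (0) + (-5)] = 0/10 = 0
  <chi_rho, chi_2> = (1/10)[1*(5)*conj(1) + 2*(0)*conj(1) + 2*(0)*conj(1) + 5*(-1)*conj(-1)]
      = (1/10)[(5) + (0) + (0) + (5)] = 10/10 = 1
  <chi_rho, chi_3> = (1/10)[1*(5)*conj(2) + 2*(0)*conj(-1/2 + sqrt(5)/2) + 2*(0)*conj(-sqrt(5)/2 - 1/2) + 5*(-1)*conj(0)]
      = (1/10)[(10) + (0) + (0) + (0)] = 10/10 = 1
  <chi_rho, chi_4> = (1/10)[1*(5)*conj(2) + 2*(0)*conj(-sqrt(5)/2 - 1/2) + 2*(0)*conj(-1/2 + sqrt(5)/2) + 5*(-1)*conj(0)]
      = (1/10)[(10) + (0) + (0) + (0)] = 10/10 = 1
Dimension check: dim(rho) = sum (mult * dim) = 0*1 + 1*1 + 1*2 + 1*2 = 5 = chi_rho(e) = 5.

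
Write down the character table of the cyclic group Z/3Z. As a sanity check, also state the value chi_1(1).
Character table of Z/3Z (irreps indexed chi_0,...,chi_2 with chi_k(m) = zeta_3^(k*m), zeta_3 = exp(2*pi*i/3)):
  irrep \ class  {0} (size 1)  {1} (size 1)    {2} (size 1)  
  chi_0          1             1               1             
  chi_1          1             exp(2*I*pi/3)   exp(-2*I*pi/3)
  chi_2          1             exp(-2*I*pi/3)  exp(2*I*pi/3) 

Spot check: chi_1(1) = zeta_3^(1*1) = zeta_3^1 = exp(2*I*pi/3).

Argument: Z/3Z is abelian, so all 3 irreducible complex representations are 1-dimensional. They are given by chi_k(m) = zeta_3^(k*m) for k = 0,...,2. Row orthogonality: sum_m chi_k(m) conj(chi_l(m)) = 3 * [k = l].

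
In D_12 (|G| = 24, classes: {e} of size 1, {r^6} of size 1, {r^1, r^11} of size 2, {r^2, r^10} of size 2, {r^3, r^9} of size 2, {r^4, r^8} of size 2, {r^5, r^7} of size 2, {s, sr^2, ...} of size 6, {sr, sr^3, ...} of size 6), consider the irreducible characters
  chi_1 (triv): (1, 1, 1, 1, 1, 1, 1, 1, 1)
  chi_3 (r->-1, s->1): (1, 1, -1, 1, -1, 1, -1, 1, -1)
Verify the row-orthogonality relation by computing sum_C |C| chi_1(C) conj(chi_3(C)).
Sum = 0; so <chi_1, chi_3> = 0 (distinct irreducibles are orthogonal).

Working: Compute term by term over conjugacy classes (|C| * chi_1(C) * conj(chi_3(C))):
  1*(1)*conj(1) + 1*(1)*conj(1) + 2*(1)*conj(-1) + 2*(1)*conj(1) + 2*(1)*conj(-1) + 2*(1)*conj(1) + 2*(1)*conj(-1) + 6*(1)*conj(1) + 6*(1)*conj(-1)
  = (1) + (1) + (-2) + (2) + (-2) + (2) + (-2) + (6) + (-6)
  = 0.
Dividing by |G| = 24 gives 0/24 = 0, matching the row-orthogonality relation <chi_1, chi_3> = [chi_1 = chi_3].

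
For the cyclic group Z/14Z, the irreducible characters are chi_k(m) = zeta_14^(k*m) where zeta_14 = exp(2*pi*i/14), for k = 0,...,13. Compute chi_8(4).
chi_8(4) = zeta_14^32 = exp(4*I*pi/7)

Working: chi_8(4) = zeta_14^(8*4) = zeta_14^32. Since zeta_14^14 = 1, this equals zeta_14^4 = exp(2*pi*i*4/14) = exp(4*I*pi/7).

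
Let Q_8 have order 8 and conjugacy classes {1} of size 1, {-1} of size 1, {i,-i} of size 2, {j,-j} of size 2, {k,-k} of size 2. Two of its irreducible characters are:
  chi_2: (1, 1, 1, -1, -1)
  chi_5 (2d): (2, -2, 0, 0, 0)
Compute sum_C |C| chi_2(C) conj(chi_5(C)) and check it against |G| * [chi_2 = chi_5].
Sum = 0; so <chi_2, chi_5> = 0 (distinct irreducibles are orthogonal).

Derivation: Compute term by term over conjugacy classes (|C| * chi_2(C) * conj(chi_5(C))):
  1*(1)*conj(2) + 1*(1)*conj(-2) + 2*(1)*conj(0) + 2*(-1)*conj(0) + 2*(-1)*conj(0)
  = (2) + (-2) + (0) + (0) + (0)
  = 0.
Dividing by |G| = 8 gives 0/8 = 0, matching the row-orthogonality relation <chi_2, chi_5> = [chi_2 = chi_5].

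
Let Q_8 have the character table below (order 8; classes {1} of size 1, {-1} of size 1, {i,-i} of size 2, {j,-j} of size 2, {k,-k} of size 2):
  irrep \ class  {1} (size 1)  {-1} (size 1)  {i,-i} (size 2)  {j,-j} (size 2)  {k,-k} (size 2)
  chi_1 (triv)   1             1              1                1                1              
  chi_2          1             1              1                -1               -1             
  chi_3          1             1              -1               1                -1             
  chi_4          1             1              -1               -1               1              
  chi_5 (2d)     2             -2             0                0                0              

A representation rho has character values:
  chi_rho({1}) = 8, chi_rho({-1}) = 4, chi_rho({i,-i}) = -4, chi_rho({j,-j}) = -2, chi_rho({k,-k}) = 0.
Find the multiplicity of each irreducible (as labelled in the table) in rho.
Multiplicities: chi_1: 0, chi_2: 1, chi_3: 2, chi_4: 3, chi_5: 1.

Why: Use <chi_rho, chi> = (1/|G|) sum_C |C| * chi_rho(C) * conj(chi(C)) with |G| = 8 for each irreducible chi in the table:
  <chi_rho, chi_1> = (1/8)[1*(8)*conj(1) + 1*(4)*conj(1) + 2*(-4)*conj(1) + 2*(-2)*conj(1) + 2*(0)*conj(1)]
      = (1/8)[(8) + (4) + (-8) + (-4) + (0)] = 0/8 = 0
  <chi_rho, chi_2> = (1/8)[1*(8)*conj(1) + 1*(4)*conj(1) + 2*(-4)*conj(1) + 2*(-2)*conj(-1) + 2*(0)*conj(-1)]
      = (1/8)[(8) + (4) + (-8) + (4) + (0)] = 8/8 = 1
  <chi_rho, chi_3> = (1/8)[1*(8)*conj(1) + 1*(4)*conj(1) + 2*(-4)*conj(-1) + 2*(-2)*conj(1) + 2*(0)*conj(-1)]
      = (1/8)[(8) + (4) + (8) + (-4) + (0)] = 16/8 = 2
  <chi_rho, chi_4> = (1/8)[1*(8)*conj(1) + 1*(4)*conj(1) + 2*(-4)*conj(-1) + 2*(-2)*conj(-1) + 2*(0)*conj(1)]
      = (1/8)[(8) + (4) + (8) + (4) + (0)] = 24/8 = 3
  <chi_rho, chi_5> = (1/8)[1*(8)*conj(2) + 1*(4)*conj(-2) + 2*(-4)*conj(0) + 2*(-2)*conj(0) + 2*(0)*conj(0)]
      = (1/8)[(16) + (-8) + (0) + (0) + (0)] = 8/8 = 1
Dimension check: dim(rho) = sum (mult * dim) = 0*1 + 1*1 + 2*1 + 3*1 + 1*2 = 8 = chi_rho(e) = 8.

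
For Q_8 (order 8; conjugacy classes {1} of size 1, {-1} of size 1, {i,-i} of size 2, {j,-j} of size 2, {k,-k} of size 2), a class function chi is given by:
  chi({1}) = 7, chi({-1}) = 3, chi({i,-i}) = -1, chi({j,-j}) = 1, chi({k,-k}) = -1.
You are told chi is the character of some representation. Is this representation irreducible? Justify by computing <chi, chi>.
Not irreducible (reducible): <chi, chi> = 8 > 1.

Solution. <chi, chi> = (1/|G|) sum_C |C| * |chi(C)|^2 = (1/8)[1*|7|^2 + 1*|3|^2 + 2*|-1|^2 + 2*|1|^2 + 2*|-1|^2]
  = (1/8)[(49) + (9) + (2) + (2) + (2)] = 64/8 = 8.
A character is irreducible iff <chi, chi> = 1, so this representation is reducible.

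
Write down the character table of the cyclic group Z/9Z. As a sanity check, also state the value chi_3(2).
Character table of Z/9Z (irreps indexed chi_0,...,chi_8 with chi_k(m) = zeta_9^(k*m), zeta_9 = exp(2*pi*i/9)):
  irrep \ class  {0} (size 1)  {1} (size 1)    {2} (size 1)    {3} (size 1)    {4} (size 1)    {5} (size 1)    {6} (size 1)    {7} (size 1)    {8} (size 1)  
  chi_0          1             1               1               1               1               1               1               1               1             
  chi_1          1             exp(2*I*pi/9)   exp(4*I*pi/9)   exp(2*I*pi/3)   exp(8*I*pi/9)   exp(-8*I*pi/9)  exp(-2*I*pi/3)  exp(-4*I*pi/9)  exp(-2*I*pi/9)
  chi_2          1             exp(4*I*pi/9)   exp(8*I*pi/9)   exp(-2*I*pi/3)  exp(-2*I*pi/9)  exp(2*I*pi/9)   exp(2*I*pi/3)   exp(-8*I*pi/9)  exp(-4*I*pi/9)
  chi_3          1             exp(2*I*pi/3)   exp(-2*I*pi/3)  1               exp(2*I*pi/3)   exp(-2*I*pi/3)  1               exp(2*I*pi/3)   exp(-2*I*pi/3)
  chi_4          1             exp(8*I*pi/9)   exp(-2*I*pi/9)  exp(2*I*pi/3)   exp(-4*I*pi/9)  exp(4*I*pi/9)   exp(-2*I*pi/3)  exp(2*I*pi/9)   exp(-8*I*pi/9)
  chi_5          1             exp(-8*I*pi/9)  exp(2*I*pi/9)   exp(-2*I*pi/3)  exp(4*I*pi/9)   exp(-4*I*pi/9)  exp(2*I*pi/3)   exp(-2*I*pi/9)  exp(8*I*pi/9) 
  chi_6          1             exp(-2*I*pi/3)  exp(2*I*pi/3)   1               exp(-2*I*pi/3)  exp(2*I*pi/3)   1               exp(-2*I*pi/3)  exp(2*I*pi/3) 
  chi_7          1             exp(-4*I*pi/9)  exp(-8*I*pi/9)  exp(2*I*pi/3)   exp(2*I*pi/9)   exp(-2*I*pi/9)  exp(-2*I*pi/3)  exp(8*I*pi/9)   exp(4*I*pi/9) 
  chi_8          1             exp(-2*I*pi/9)  exp(-4*I*pi/9)  exp(-2*I*pi/3)  exp(-8*I*pi/9)  exp(8*I*pi/9)   exp(2*I*pi/3)   exp(4*I*pi/9)   exp(2*I*pi/9) 

Spot check: chi_3(2) = zeta_9^(3*2) = zeta_9^6 = exp(-2*I*pi/3).

Working: Z/9Z is abelian, so all 9 irreducible complex representations are 1-dimensional. They are given by chi_k(m) = zeta_9^(k*m) for k = 0,...,8. Row orthogonality: sum_m chi_k(m) conj(chi_l(m)) = 9 * [k = l].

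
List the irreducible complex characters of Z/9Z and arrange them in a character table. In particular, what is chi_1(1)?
Character table of Z/9Z (irreps indexed chi_0,...,chi_8 with chi_k(m) = zeta_9^(k*m), zeta_9 = exp(2*pi*i/9)):
  irrep \ class  {0} (size 1)  {1} (size 1)    {2} (size 1)    {3} (size 1)    {4} (size 1)    {5} (size 1)    {6} (size 1)    {7} (size 1)    {8} (size 1)  
  chi_0          1             1               1               1               1               1               1               1               1             
  chi_1          1             exp(2*I*pi/9)   exp(4*I*pi/9)   exp(2*I*pi/3)   exp(8*I*pi/9)   exp(-8*I*pi/9)  exp(-2*I*pi/3)  exp(-4*I*pi/9)  exp(-2*I*pi/9)
  chi_2          1             exp(4*I*pi/9)   exp(8*I*pi/9)   exp(-2*I*pi/3)  exp(-2*I*pi/9)  exp(2*I*pi/9)   exp(2*I*pi/3)   exp(-8*I*pi/9)  exp(-4*I*pi/9)
  chi_3          1             exp(2*I*pi/3)   exp(-2*I*pi/3)  1               exp(2*I*pi/3)   exp(-2*I*pi/3)  1               exp(2*I*pi/3)   exp(-2*I*pi/3)
  chi_4          1             exp(8*I*pi/9)   exp(-2*I*pi/9)  exp(2*I*pi/3)   exp(-4*I*pi/9)  exp(4*I*pi/9)   exp(-2*I*pi/3)  exp(2*I*pi/9)   exp(-8*I*pi/9)
  chi_5          1             exp(-8*I*pi/9)  exp(2*I*pi/9)   exp(-2*I*pi/3)  exp(4*I*pi/9)   exp(-4*I*pi/9)  exp(2*I*pi/3)   exp(-2*I*pi/9)  exp(8*I*pi/9) 
  chi_6          1             exp(-2*I*pi/3)  exp(2*I*pi/3)   1               exp(-2*I*pi/3)  exp(2*I*pi/3)   1               exp(-2*I*pi/3)  exp(2*I*pi/3) 
  chi_7          1             exp(-4*I*pi/9)  exp(-8*I*pi/9)  exp(2*I*pi/3)   exp(2*I*pi/9)   exp(-2*I*pi/9)  exp(-2*I*pi/3)  exp(8*I*pi/9)   exp(4*I*pi/9) 
  chi_8          1             exp(-2*I*pi/9)  exp(-4*I*pi/9)  exp(-2*I*pi/3)  exp(-8*I*pi/9)  exp(8*I*pi/9)   exp(2*I*pi/3)   exp(4*I*pi/9)   exp(2*I*pi/9) 

Spot check: chi_1(1) = zeta_9^(1*1) = zeta_9^1 = exp(2*I*pi/9).

Why: Z/9Z is abelian, so all 9 irreducible complex representations are 1-dimensional. They are given by chi_k(m) = zeta_9^(k*m) for k = 0,...,8. Row orthogonality: sum_m chi_k(m) conj(chi_l(m)) = 9 * [k = l].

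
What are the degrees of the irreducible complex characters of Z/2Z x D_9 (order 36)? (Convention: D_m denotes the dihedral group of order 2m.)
Dimensions: 1, 1, 1, 1, 2, 2, 2, 2, 2, 2, 2, 2

Working: There are 12 irreducibles (= number of conjugacy classes). Their dimensions d_i satisfy sum d_i^2 = |G| = 36: 1 + 1 + 1 + 1 + 4 + 4 + 4 + 4 + 4 + 4 + 4 + 4 = 36. (For the product with Z/2Z: each of the 2 1-dim characters of Z/2Z tensors with each irrep of D_9, giving 2 copies of each D_9-dimension.)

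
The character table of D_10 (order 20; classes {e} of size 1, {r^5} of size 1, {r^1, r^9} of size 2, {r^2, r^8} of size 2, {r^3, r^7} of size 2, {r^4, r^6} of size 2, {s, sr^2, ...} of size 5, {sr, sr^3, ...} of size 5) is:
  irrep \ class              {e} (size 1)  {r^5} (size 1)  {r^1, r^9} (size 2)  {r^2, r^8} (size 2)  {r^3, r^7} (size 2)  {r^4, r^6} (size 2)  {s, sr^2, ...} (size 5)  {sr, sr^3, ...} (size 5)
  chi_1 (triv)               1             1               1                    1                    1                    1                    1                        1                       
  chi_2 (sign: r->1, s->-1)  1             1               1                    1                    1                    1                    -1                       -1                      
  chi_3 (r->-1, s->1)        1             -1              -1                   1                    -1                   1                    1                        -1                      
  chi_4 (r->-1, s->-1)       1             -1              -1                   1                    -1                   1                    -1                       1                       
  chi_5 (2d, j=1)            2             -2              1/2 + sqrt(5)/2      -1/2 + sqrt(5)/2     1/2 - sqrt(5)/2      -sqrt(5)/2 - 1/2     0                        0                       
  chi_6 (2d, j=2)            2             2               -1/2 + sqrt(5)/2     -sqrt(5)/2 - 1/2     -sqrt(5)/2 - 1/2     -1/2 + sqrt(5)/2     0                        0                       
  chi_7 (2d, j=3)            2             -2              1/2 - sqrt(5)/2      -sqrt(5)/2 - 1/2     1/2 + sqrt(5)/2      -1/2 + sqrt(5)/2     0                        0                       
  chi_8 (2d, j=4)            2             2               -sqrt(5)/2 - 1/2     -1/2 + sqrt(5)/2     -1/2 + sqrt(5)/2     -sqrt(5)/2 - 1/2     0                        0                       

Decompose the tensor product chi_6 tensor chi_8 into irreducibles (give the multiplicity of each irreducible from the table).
chi_6 tensor chi_8 = chi_6 + chi_8 (all other irreducibles have multiplicity 0).

Solution. The character of a tensor product is the pointwise product (chi_6 * chi_8)(C) = chi_6(C) * chi_8(C):
  {e}: (2)*(2), {r^5}: (2)*(2), {r^1, r^9}: (-1/2 + sqrt(5)/2)*(-sqrt(5)/2 - 1/2), {r^2, r^8}: (-sqrt(5)/2 - 1/2)*(-1/2 + sqrt(5)/2), {r^3, r^7}: (-sqrt(5)/2 - 1/2)*(-1/2 + sqrt(5)/2), {r^4, r^6}: (-1/2 + sqrt(5)/2)*(-sqrt(5)/2 - 1/2), {s, sr^2, ...}: (0)*(0), {sr, sr^3, ...}: (0)*(0)
so (chi_6 * chi_8) takes values
  {e} -> 4, {r^5} -> 4, {r^1, r^9} -> -1, {r^2, r^8} -> -1, {r^3, r^7} -> -1, {r^4, r^6} -> -1, {s, sr^2, ...} -> 0, {sr, sr^3, ...} -> 0.
Now take the inner product of this character with each irreducible chi from the table, <chi_6*chi_8, chi> = (1/20) sum_C |C| (chi_6*chi_8)(C) conj(chi(C)):
  <chi_6*chi_8, chi_1> = (1/20)[1*(4)*conj(1) + 1*(4)*conj(1) + 2*(-1)*conj(1) + 2*(-1)*conj(1) + 2*(-1)*conj(1) + 2*(-1)*conj(1) + 5*(0)*conj(1) + 5*(0)*conj(1)]
      = (1/20)[(4) + (4) + (-2) + (-2) + (-2) + (-2) + (0) + (0)] = 0/20 = 0
  <chi_6*chi_8, chi_2> = (1/20)[1*(4)*conj(1) + 1*(4)*conj(1) + 2*(-1)*conj(1) + 2*(-1)*conj(1) + 2*(-1)*conj(1) + 2*(-1)*conj(1) + 5*(0)*conj(-1) + 5*(0)*conj(-1)]
      = (1/20)[(4) + (4) + (-2) + (-2) + (-2) + (-2) + (0) + (0)] = 0/20 = 0
  <chi_6*chi_8, chi_3> = (1/20)[1*(4)*conj(1) + 1*(4)*conj(-1) + 2*(-1)*conj(-1) + 2*(-1)*conj(1) + 2*(-1)*conj(-1) + 2*(-1)*conj(1) + 5*(0)*conj(1) + 5*(0)*conj(-1)]
      = (1/20)[(4) + (-4) + (2) + (-2) + (2) + (-2) + (0) + (0)] = 0/20 = 0
  <chi_6*chi_8, chi_4> = (1/20)[1*(4)*conj(1) + 1*(4)*conj(-1) + 2*(-1)*conj(-1) + 2*(-1)*conj(1) + 2*(-1)*conj(-1) + 2*(-1)*conj(1) + 5*(0)*conj(-1) + 5*(0)*conj(1)]
      = (1/20)[(4) + (-4) + (2) + (-2) + (2) + (-2) + (0) + (0)] = 0/20 = 0
  <chi_6*chi_8, chi_5> = (1/20)[1*(4)*conj(2) + 1*(4)*conj(-2) + 2*(-1)*conj(1/2 + sqrt(5)/2) + 2*(-1)*conj(-1/2 + sqrt(5)/2) + 2*(-1)*conj(1/2 - sqrt(5)/2) + 2*(-1)*conj(-sqrt(5)/2 - 1/2) + 5*(0)*conj(0) + 5*(0)*conj(0)]
      = (1/20)[(8) + (-8) + (-sqrt(5) - 1) + (1 - sqrt(5)) + (-1 + sqrt(5)) + (1 + sqrt(5)) + (0) + (0)] = 0/20 = 0
  <chi_6*chi_8, chi_6> = (1/20)[1*(4)*conj(2) + 1*(4)*conj(2) + 2*(-1)*conj(-1/2 + sqrt(5)/2) + 2*(-1)*conj(-sqrt(5)/2 - 1/2) + 2*(-1)*conj(-sqrt(5)/2 - 1/2) + 2*(-1)*conj(-1/2 + sqrt(5)/2) + 5*(0)*conj(0) + 5*(0)*conj(0)]
      = (1/20)[(8) + (8) + (1 - sqrt(5)) + (1 + sqrt(5)) + (1 + sqrt(5)) + (1 - sqrt(5)) + (0) + (0)] = 20/20 = 1
  <chi_6*chi_8, chi_7> = (1/20)[1*(4)*conj(2) + 1*(4)*conj(-2) + 2*(-1)*conj(1/2 - sqrt(5)/2) + 2*(-1)*conj(-sqrt(5)/2 - 1/2) + 2*(-1)*conj(1/2 + sqrt(5)/2) + 2*(-1)*conj(-1/2 + sqrt(5)/2) + 5*(0)*conj(0) + 5*(0)*conj(0)]
      = (1/20)[(8) + (-8) + (-1 + sqrt(5)) + (1 + sqrt(5)) + (-sqrt(5) - 1) + (1 - sqrt(5)) + (0) + (0)] = 0/20 = 0
  <chi_6*chi_8, chi_8> = (1/20)[1*(4)*conj(2) + 1*(4)*conj(2) + 2*(-1)*conj(-sqrt(5)/2 - 1/2) + 2*(-1)*conj(-1/2 + sqrt(5)/2) + 2*(-1)*conj(-1/2 + sqrt(5)/2) + 2*(-1)*conj(-sqrt(5)/2 - 1/2) + 5*(0)*conj(0) + 5*(0)*conj(0)]
      = (1/20)[(8) + (8) + (1 + sqrt(5)) + (1 - sqrt(5)) + (1 - sqrt(5)) + (1 + sqrt(5)) + (0) + (0)] = 20/20 = 1
Hence the multiplicities are chi_6: 1, chi_8: 1. Dimension check: dim(chi_6)*dim(chi_8) = 2*2 = 4 and sum (mult * dim) = 1*2 + 1*2 = 4.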